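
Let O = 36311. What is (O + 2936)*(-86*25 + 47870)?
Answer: 1794372840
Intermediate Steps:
(O + 2936)*(-86*25 + 47870) = (36311 + 2936)*(-86*25 + 47870) = 39247*(-2150 + 47870) = 39247*45720 = 1794372840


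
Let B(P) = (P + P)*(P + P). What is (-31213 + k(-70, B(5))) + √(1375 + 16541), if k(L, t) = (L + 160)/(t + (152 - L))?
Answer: -5025248/161 + 2*√4479 ≈ -31079.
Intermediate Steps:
B(P) = 4*P² (B(P) = (2*P)*(2*P) = 4*P²)
k(L, t) = (160 + L)/(152 + t - L)
(-31213 + k(-70, B(5))) + √(1375 + 16541) = (-31213 + (160 - 70)/(152 + 4*5² - 1*(-70))) + √(1375 + 16541) = (-31213 + 90/(152 + 4*25 + 70)) + √17916 = (-31213 + 90/(152 + 100 + 70)) + 2*√4479 = (-31213 + 90/322) + 2*√4479 = (-31213 + (1/322)*90) + 2*√4479 = (-31213 + 45/161) + 2*√4479 = -5025248/161 + 2*√4479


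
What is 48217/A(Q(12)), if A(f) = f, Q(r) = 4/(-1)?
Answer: -48217/4 ≈ -12054.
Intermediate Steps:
Q(r) = -4 (Q(r) = 4*(-1) = -4)
48217/A(Q(12)) = 48217/(-4) = 48217*(-1/4) = -48217/4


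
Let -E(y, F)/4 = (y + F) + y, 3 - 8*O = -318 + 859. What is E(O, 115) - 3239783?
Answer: -3239705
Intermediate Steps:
O = -269/4 (O = 3/8 - (-318 + 859)/8 = 3/8 - 1/8*541 = 3/8 - 541/8 = -269/4 ≈ -67.250)
E(y, F) = -8*y - 4*F (E(y, F) = -4*((y + F) + y) = -4*((F + y) + y) = -4*(F + 2*y) = -8*y - 4*F)
E(O, 115) - 3239783 = (-8*(-269/4) - 4*115) - 3239783 = (538 - 460) - 3239783 = 78 - 3239783 = -3239705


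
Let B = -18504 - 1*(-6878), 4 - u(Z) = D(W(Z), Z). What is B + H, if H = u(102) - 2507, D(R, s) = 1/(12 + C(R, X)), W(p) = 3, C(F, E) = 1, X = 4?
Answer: -183678/13 ≈ -14129.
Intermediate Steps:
D(R, s) = 1/13 (D(R, s) = 1/(12 + 1) = 1/13)
u(Z) = 51/13 (u(Z) = 4 - 1*1/13 = 4 - 1/13 = 51/13)
H = -32540/13 (H = 51/13 - 2507 = -32540/13 ≈ -2503.1)
B = -11626 (B = -18504 + 6878 = -11626)
B + H = -11626 - 32540/13 = -183678/13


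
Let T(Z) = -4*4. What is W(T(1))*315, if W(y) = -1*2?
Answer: -630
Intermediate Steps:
T(Z) = -16
W(y) = -2
W(T(1))*315 = -2*315 = -630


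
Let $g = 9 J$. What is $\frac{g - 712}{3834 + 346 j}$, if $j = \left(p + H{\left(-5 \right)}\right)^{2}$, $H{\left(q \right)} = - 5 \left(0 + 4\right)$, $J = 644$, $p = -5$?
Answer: $\frac{1271}{55021} \approx 0.0231$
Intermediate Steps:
$H{\left(q \right)} = -20$ ($H{\left(q \right)} = \left(-5\right) 4 = -20$)
$j = 625$ ($j = \left(-5 - 20\right)^{2} = \left(-25\right)^{2} = 625$)
$g = 5796$ ($g = 9 \cdot 644 = 5796$)
$\frac{g - 712}{3834 + 346 j} = \frac{5796 - 712}{3834 + 346 \cdot 625} = \frac{5084}{3834 + 216250} = \frac{5084}{220084} = 5084 \cdot \frac{1}{220084} = \frac{1271}{55021}$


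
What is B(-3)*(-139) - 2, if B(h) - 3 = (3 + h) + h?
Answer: -2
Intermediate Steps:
B(h) = 6 + 2*h (B(h) = 3 + ((3 + h) + h) = 3 + (3 + 2*h) = 6 + 2*h)
B(-3)*(-139) - 2 = (6 + 2*(-3))*(-139) - 2 = (6 - 6)*(-139) - 2 = 0*(-139) - 2 = 0 - 2 = -2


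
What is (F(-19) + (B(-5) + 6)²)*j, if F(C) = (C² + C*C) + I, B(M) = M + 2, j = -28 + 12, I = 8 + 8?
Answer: -11952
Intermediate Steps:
I = 16
j = -16
B(M) = 2 + M
F(C) = 16 + 2*C² (F(C) = (C² + C*C) + 16 = (C² + C²) + 16 = 2*C² + 16 = 16 + 2*C²)
(F(-19) + (B(-5) + 6)²)*j = ((16 + 2*(-19)²) + ((2 - 5) + 6)²)*(-16) = ((16 + 2*361) + (-3 + 6)²)*(-16) = ((16 + 722) + 3²)*(-16) = (738 + 9)*(-16) = 747*(-16) = -11952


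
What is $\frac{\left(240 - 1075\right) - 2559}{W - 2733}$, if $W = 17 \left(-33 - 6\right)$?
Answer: $\frac{1697}{1698} \approx 0.99941$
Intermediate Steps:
$W = -663$ ($W = 17 \left(-39\right) = -663$)
$\frac{\left(240 - 1075\right) - 2559}{W - 2733} = \frac{\left(240 - 1075\right) - 2559}{-663 - 2733} = \frac{\left(240 - 1075\right) - 2559}{-3396} = \left(-835 - 2559\right) \left(- \frac{1}{3396}\right) = \left(-3394\right) \left(- \frac{1}{3396}\right) = \frac{1697}{1698}$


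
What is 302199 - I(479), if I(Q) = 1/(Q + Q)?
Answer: 289506641/958 ≈ 3.0220e+5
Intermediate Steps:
I(Q) = 1/(2*Q)
302199 - I(479) = 302199 - 1/(2*479) = 302199 - 1*1/958 = 302199 - 1/958 = 289506641/958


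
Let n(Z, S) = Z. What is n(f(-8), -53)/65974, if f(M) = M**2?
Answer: 32/32987 ≈ 0.00097008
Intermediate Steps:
n(f(-8), -53)/65974 = (-8)**2/65974 = 64*(1/65974) = 32/32987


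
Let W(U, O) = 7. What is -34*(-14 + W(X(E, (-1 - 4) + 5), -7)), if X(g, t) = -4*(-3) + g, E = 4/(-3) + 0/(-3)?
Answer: 238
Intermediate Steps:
E = -4/3 (E = 4*(-1/3) + 0*(-1/3) = -4/3 + 0 = -4/3 ≈ -1.3333)
X(g, t) = 12 + g
-34*(-14 + W(X(E, (-1 - 4) + 5), -7)) = -34*(-14 + 7) = -34*(-7) = 238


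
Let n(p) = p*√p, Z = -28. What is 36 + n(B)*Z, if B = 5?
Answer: 36 - 140*√5 ≈ -277.05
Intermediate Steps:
n(p) = p^(3/2)
36 + n(B)*Z = 36 + 5^(3/2)*(-28) = 36 + (5*√5)*(-28) = 36 - 140*√5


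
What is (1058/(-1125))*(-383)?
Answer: 405214/1125 ≈ 360.19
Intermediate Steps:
(1058/(-1125))*(-383) = (1058*(-1/1125))*(-383) = -1058/1125*(-383) = 405214/1125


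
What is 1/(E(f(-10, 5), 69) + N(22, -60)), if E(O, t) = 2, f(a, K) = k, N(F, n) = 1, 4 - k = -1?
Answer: 1/3 ≈ 0.33333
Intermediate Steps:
k = 5 (k = 4 - 1*(-1) = 4 + 1 = 5)
f(a, K) = 5
1/(E(f(-10, 5), 69) + N(22, -60)) = 1/(2 + 1) = 1/3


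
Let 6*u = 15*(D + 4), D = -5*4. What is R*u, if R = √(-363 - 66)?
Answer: -40*I*√429 ≈ -828.49*I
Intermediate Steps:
D = -20
u = -40 (u = (15*(-20 + 4))/6 = (15*(-16))/6 = (⅙)*(-240) = -40)
R = I*√429 (R = √(-429) = I*√429 ≈ 20.712*I)
R*u = (I*√429)*(-40) = -40*I*√429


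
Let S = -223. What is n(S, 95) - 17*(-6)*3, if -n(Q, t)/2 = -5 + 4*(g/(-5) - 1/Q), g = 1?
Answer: 354084/1115 ≈ 317.56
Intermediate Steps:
n(Q, t) = 58/5 + 8/Q (n(Q, t) = -2*(-5 + 4*(1/(-5) - 1/Q)) = -2*(-5 + 4*(1*(-⅕) - 1/Q)) = -2*(-5 + 4*(-⅕ - 1/Q)) = -2*(-5 + (-⅘ - 4/Q)) = -2*(-29/5 - 4/Q) = 58/5 + 8/Q)
n(S, 95) - 17*(-6)*3 = (58/5 + 8/(-223)) - 17*(-6)*3 = (58/5 + 8*(-1/223)) - (-102)*3 = (58/5 - 8/223) - 1*(-306) = 12894/1115 + 306 = 354084/1115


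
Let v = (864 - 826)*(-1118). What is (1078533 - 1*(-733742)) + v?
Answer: 1769791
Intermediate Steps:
v = -42484 (v = 38*(-1118) = -42484)
(1078533 - 1*(-733742)) + v = (1078533 - 1*(-733742)) - 42484 = (1078533 + 733742) - 42484 = 1812275 - 42484 = 1769791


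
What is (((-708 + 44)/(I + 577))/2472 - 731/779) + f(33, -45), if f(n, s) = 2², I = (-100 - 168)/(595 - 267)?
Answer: 34814083481/11372872617 ≈ 3.0611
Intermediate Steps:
I = -67/82 (I = -268/328 = -268*1/328 = -67/82 ≈ -0.81707)
f(n, s) = 4
(((-708 + 44)/(I + 577))/2472 - 731/779) + f(33, -45) = (((-708 + 44)/(-67/82 + 577))/2472 - 731/779) + 4 = (-664/47247/82*(1/2472) - 731*1/779) + 4 = (-664*82/47247*(1/2472) - 731/779) + 4 = (-54448/47247*1/2472 - 731/779) + 4 = (-6806/14599323 - 731/779) + 4 = -10677406987/11372872617 + 4 = 34814083481/11372872617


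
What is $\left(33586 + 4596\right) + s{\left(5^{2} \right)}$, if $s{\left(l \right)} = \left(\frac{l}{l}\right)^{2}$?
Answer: $38183$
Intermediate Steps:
$s{\left(l \right)} = 1$ ($s{\left(l \right)} = 1^{2} = 1$)
$\left(33586 + 4596\right) + s{\left(5^{2} \right)} = \left(33586 + 4596\right) + 1 = 38182 + 1 = 38183$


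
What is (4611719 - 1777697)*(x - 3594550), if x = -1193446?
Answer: -13569285999912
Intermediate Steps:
(4611719 - 1777697)*(x - 3594550) = (4611719 - 1777697)*(-1193446 - 3594550) = 2834022*(-4787996) = -13569285999912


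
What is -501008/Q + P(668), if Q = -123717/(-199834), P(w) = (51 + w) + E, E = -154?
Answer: -100048532567/123717 ≈ -8.0869e+5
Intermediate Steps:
P(w) = -103 + w (P(w) = (51 + w) - 154 = -103 + w)
Q = 123717/199834 (Q = -123717*(-1/199834) = 123717/199834 ≈ 0.61910)
-501008/Q + P(668) = -501008/123717/199834 + (-103 + 668) = -501008*199834/123717 + 565 = -100118432672/123717 + 565 = -100048532567/123717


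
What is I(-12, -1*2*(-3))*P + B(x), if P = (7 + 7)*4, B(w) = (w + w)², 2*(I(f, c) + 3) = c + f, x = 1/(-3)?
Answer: -3020/9 ≈ -335.56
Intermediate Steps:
x = -⅓ ≈ -0.33333
I(f, c) = -3 + c/2 + f/2 (I(f, c) = -3 + (c + f)/2 = -3 + (c/2 + f/2) = -3 + c/2 + f/2)
B(w) = 4*w² (B(w) = (2*w)² = 4*w²)
P = 56 (P = 14*4 = 56)
I(-12, -1*2*(-3))*P + B(x) = (-3 + (-1*2*(-3))/2 + (½)*(-12))*56 + 4*(-⅓)² = (-3 + (-2*(-3))/2 - 6)*56 + 4*(⅑) = (-3 + (½)*6 - 6)*56 + 4/9 = (-3 + 3 - 6)*56 + 4/9 = -6*56 + 4/9 = -336 + 4/9 = -3020/9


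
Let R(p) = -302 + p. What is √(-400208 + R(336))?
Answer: I*√400174 ≈ 632.59*I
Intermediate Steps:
√(-400208 + R(336)) = √(-400208 + (-302 + 336)) = √(-400208 + 34) = √(-400174) = I*√400174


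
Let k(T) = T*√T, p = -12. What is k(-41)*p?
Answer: 492*I*√41 ≈ 3150.3*I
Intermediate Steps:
k(T) = T^(3/2)
k(-41)*p = (-41)^(3/2)*(-12) = -41*I*√41*(-12) = 492*I*√41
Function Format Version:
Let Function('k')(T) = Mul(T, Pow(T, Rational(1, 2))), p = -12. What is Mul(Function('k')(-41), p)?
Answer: Mul(492, I, Pow(41, Rational(1, 2))) ≈ Mul(3150.3, I)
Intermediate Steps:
Function('k')(T) = Pow(T, Rational(3, 2))
Mul(Function('k')(-41), p) = Mul(Pow(-41, Rational(3, 2)), -12) = Mul(Mul(-41, I, Pow(41, Rational(1, 2))), -12) = Mul(492, I, Pow(41, Rational(1, 2)))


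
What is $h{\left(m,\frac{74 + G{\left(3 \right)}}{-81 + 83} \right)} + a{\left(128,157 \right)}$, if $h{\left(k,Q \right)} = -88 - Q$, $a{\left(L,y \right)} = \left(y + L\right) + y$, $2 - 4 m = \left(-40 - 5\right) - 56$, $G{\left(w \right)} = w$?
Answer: $\frac{631}{2} \approx 315.5$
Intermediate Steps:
$m = \frac{103}{4}$ ($m = \frac{1}{2} - \frac{\left(-40 - 5\right) - 56}{4} = \frac{1}{2} - \frac{-45 - 56}{4} = \frac{1}{2} - - \frac{101}{4} = \frac{1}{2} + \frac{101}{4} = \frac{103}{4} \approx 25.75$)
$a{\left(L,y \right)} = L + 2 y$ ($a{\left(L,y \right)} = \left(L + y\right) + y = L + 2 y$)
$h{\left(m,\frac{74 + G{\left(3 \right)}}{-81 + 83} \right)} + a{\left(128,157 \right)} = \left(-88 - \frac{74 + 3}{-81 + 83}\right) + \left(128 + 2 \cdot 157\right) = \left(-88 - \frac{77}{2}\right) + \left(128 + 314\right) = \left(-88 - 77 \cdot \frac{1}{2}\right) + 442 = \left(-88 - \frac{77}{2}\right) + 442 = - \frac{253}{2} + 442 = \frac{631}{2}$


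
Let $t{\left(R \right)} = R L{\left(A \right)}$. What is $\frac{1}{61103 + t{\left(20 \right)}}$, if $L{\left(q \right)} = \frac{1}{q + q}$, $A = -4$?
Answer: $\frac{2}{122201} \approx 1.6366 \cdot 10^{-5}$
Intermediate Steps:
$L{\left(q \right)} = \frac{1}{2 q}$
$t{\left(R \right)} = - \frac{R}{8}$ ($t{\left(R \right)} = R \frac{1}{2 \left(-4\right)} = R \frac{1}{2} \left(- \frac{1}{4}\right) = R \left(- \frac{1}{8}\right) = - \frac{R}{8}$)
$\frac{1}{61103 + t{\left(20 \right)}} = \frac{1}{61103 - \frac{5}{2}} = \frac{1}{\frac{122201}{2}} = \frac{2}{122201}$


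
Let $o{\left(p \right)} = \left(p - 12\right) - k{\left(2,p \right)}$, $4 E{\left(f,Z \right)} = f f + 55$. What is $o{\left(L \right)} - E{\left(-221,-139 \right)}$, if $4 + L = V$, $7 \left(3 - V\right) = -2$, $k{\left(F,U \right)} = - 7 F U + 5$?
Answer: $- \frac{85762}{7} \approx -12252.0$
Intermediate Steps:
$k{\left(F,U \right)} = 5 - 7 F U$ ($k{\left(F,U \right)} = - 7 F U + 5 = 5 - 7 F U$)
$E{\left(f,Z \right)} = \frac{55}{4} + \frac{f^{2}}{4}$ ($E{\left(f,Z \right)} = \frac{f f + 55}{4} = \frac{f^{2} + 55}{4} = \frac{55 + f^{2}}{4} = \frac{55}{4} + \frac{f^{2}}{4}$)
$V = \frac{23}{7}$ ($V = 3 - - \frac{2}{7} = 3 + \frac{2}{7} = \frac{23}{7} \approx 3.2857$)
$L = - \frac{5}{7}$ ($L = -4 + \frac{23}{7} = - \frac{5}{7} \approx -0.71429$)
$o{\left(p \right)} = -17 + 15 p$ ($o{\left(p \right)} = \left(p - 12\right) - \left(5 - 14 p\right) = \left(-12 + p\right) - \left(5 - 14 p\right) = \left(-12 + p\right) + \left(-5 + 14 p\right) = -17 + 15 p$)
$o{\left(L \right)} - E{\left(-221,-139 \right)} = \left(-17 + 15 \left(- \frac{5}{7}\right)\right) - \left(\frac{55}{4} + \frac{\left(-221\right)^{2}}{4}\right) = \left(-17 - \frac{75}{7}\right) - \left(\frac{55}{4} + \frac{1}{4} \cdot 48841\right) = - \frac{194}{7} - \left(\frac{55}{4} + \frac{48841}{4}\right) = - \frac{194}{7} - 12224 = - \frac{85762}{7}$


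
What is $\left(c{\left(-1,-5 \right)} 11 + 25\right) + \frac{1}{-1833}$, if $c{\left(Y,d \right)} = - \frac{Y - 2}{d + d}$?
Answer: $\frac{397751}{18330} \approx 21.699$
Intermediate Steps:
$c{\left(Y,d \right)} = - \frac{-2 + Y}{2 d}$
$\left(c{\left(-1,-5 \right)} 11 + 25\right) + \frac{1}{-1833} = \left(\frac{2 - -1}{2 \left(-5\right)} 11 + 25\right) + \frac{1}{-1833} = \left(\frac{1}{2} \left(- \frac{1}{5}\right) \left(2 + 1\right) 11 + 25\right) - \frac{1}{1833} = \left(\frac{1}{2} \left(- \frac{1}{5}\right) 3 \cdot 11 + 25\right) - \frac{1}{1833} = \left(\left(- \frac{3}{10}\right) 11 + 25\right) - \frac{1}{1833} = \left(- \frac{33}{10} + 25\right) - \frac{1}{1833} = \frac{217}{10} - \frac{1}{1833} = \frac{397751}{18330}$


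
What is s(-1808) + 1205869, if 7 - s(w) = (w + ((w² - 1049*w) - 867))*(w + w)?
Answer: 18669821972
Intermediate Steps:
s(w) = 7 - 2*w*(-867 + w² - 1048*w) (s(w) = 7 - (w + ((w² - 1049*w) - 867))*(w + w) = 7 - (w + (-867 + w² - 1049*w))*2*w = 7 - (-867 + w² - 1048*w)*2*w = 7 - 2*w*(-867 + w² - 1048*w))
s(-1808) + 1205869 = (7 - 2*(-1808)³ + 1734*(-1808) + 2096*(-1808)²) + 1205869 = (7 - 2*(-5910106112) - 3135072 + 2096*3268864) + 1205869 = (7 + 11820212224 - 3135072 + 6851538944) + 1205869 = 18668616103 + 1205869 = 18669821972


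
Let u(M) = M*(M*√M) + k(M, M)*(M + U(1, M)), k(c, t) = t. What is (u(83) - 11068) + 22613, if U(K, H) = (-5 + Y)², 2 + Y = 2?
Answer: 20509 + 6889*√83 ≈ 83271.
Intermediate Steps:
Y = 0 (Y = -2 + 2 = 0)
U(K, H) = 25 (U(K, H) = (-5 + 0)² = (-5)² = 25)
u(M) = M^(5/2) + M*(25 + M) (u(M) = M*(M*√M) + M*(M + 25) = M*M^(3/2) + M*(25 + M) = M^(5/2) + M*(25 + M))
(u(83) - 11068) + 22613 = ((83² + 83^(5/2) + 25*83) - 11068) + 22613 = ((6889 + 6889*√83 + 2075) - 11068) + 22613 = ((8964 + 6889*√83) - 11068) + 22613 = (-2104 + 6889*√83) + 22613 = 20509 + 6889*√83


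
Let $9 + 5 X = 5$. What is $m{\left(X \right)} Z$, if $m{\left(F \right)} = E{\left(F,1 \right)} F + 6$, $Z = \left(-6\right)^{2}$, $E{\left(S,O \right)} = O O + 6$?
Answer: $\frac{72}{5} \approx 14.4$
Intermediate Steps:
$X = - \frac{4}{5}$ ($X = - \frac{9}{5} + \frac{1}{5} \cdot 5 = - \frac{9}{5} + 1 = - \frac{4}{5} \approx -0.8$)
$E{\left(S,O \right)} = 6 + O^{2}$ ($E{\left(S,O \right)} = O^{2} + 6 = 6 + O^{2}$)
$Z = 36$
$m{\left(F \right)} = 6 + 7 F$ ($m{\left(F \right)} = \left(6 + 1^{2}\right) F + 6 = \left(6 + 1\right) F + 6 = 7 F + 6 = 6 + 7 F$)
$m{\left(X \right)} Z = \left(6 + 7 \left(- \frac{4}{5}\right)\right) 36 = \left(6 - \frac{28}{5}\right) 36 = \frac{2}{5} \cdot 36 = \frac{72}{5}$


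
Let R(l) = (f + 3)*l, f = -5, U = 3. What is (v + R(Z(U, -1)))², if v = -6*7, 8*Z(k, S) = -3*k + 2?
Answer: 25921/16 ≈ 1620.1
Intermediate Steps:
Z(k, S) = ¼ - 3*k/8 (Z(k, S) = (-3*k + 2)/8 = (2 - 3*k)/8 = ¼ - 3*k/8)
R(l) = -2*l (R(l) = (-5 + 3)*l = -2*l)
v = -42
(v + R(Z(U, -1)))² = (-42 - 2*(¼ - 3/8*3))² = (-42 - 2*(¼ - 9/8))² = (-42 - 2*(-7/8))² = (-42 + 7/4)² = (-161/4)² = 25921/16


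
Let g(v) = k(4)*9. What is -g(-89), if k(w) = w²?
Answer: -144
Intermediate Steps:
g(v) = 144 (g(v) = 4²*9 = 16*9 = 144)
-g(-89) = -1*144 = -144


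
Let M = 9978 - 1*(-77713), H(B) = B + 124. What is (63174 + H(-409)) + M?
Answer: 150580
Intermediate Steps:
H(B) = 124 + B
M = 87691 (M = 9978 + 77713 = 87691)
(63174 + H(-409)) + M = (63174 + (124 - 409)) + 87691 = (63174 - 285) + 87691 = 62889 + 87691 = 150580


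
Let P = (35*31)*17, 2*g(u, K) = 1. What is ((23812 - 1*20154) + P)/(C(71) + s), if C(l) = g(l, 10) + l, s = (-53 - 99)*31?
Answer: -44206/9281 ≈ -4.7631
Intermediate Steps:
g(u, K) = ½ (g(u, K) = (½)*1 = ½)
s = -4712 (s = -152*31 = -4712)
C(l) = ½ + l
P = 18445 (P = 1085*17 = 18445)
((23812 - 1*20154) + P)/(C(71) + s) = ((23812 - 1*20154) + 18445)/((½ + 71) - 4712) = ((23812 - 20154) + 18445)/(143/2 - 4712) = (3658 + 18445)/(-9281/2) = 22103*(-2/9281) = -44206/9281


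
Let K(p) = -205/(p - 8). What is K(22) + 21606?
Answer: 302279/14 ≈ 21591.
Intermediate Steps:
K(p) = -205/(-8 + p)
K(22) + 21606 = -205/(-8 + 22) + 21606 = -205/14 + 21606 = 302279/14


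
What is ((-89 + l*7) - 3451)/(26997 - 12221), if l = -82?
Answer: -2057/7388 ≈ -0.27842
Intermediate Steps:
((-89 + l*7) - 3451)/(26997 - 12221) = ((-89 - 82*7) - 3451)/(26997 - 12221) = ((-89 - 574) - 3451)/14776 = (-663 - 3451)*(1/14776) = -4114*1/14776 = -2057/7388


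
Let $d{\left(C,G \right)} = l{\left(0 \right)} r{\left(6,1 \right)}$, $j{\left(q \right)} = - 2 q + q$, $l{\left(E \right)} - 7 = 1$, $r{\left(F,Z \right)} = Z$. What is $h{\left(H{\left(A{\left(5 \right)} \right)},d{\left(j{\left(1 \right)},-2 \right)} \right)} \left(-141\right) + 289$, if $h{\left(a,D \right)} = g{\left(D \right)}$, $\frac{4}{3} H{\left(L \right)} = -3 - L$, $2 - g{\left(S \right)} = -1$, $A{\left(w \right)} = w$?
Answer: $-134$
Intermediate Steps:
$l{\left(E \right)} = 8$ ($l{\left(E \right)} = 7 + 1 = 8$)
$j{\left(q \right)} = - q$
$g{\left(S \right)} = 3$ ($g{\left(S \right)} = 2 - -1 = 2 + 1 = 3$)
$H{\left(L \right)} = - \frac{9}{4} - \frac{3 L}{4}$ ($H{\left(L \right)} = \frac{3 \left(-3 - L\right)}{4} = - \frac{9}{4} - \frac{3 L}{4}$)
$d{\left(C,G \right)} = 8$ ($d{\left(C,G \right)} = 8 \cdot 1 = 8$)
$h{\left(a,D \right)} = 3$
$h{\left(H{\left(A{\left(5 \right)} \right)},d{\left(j{\left(1 \right)},-2 \right)} \right)} \left(-141\right) + 289 = 3 \left(-141\right) + 289 = -423 + 289 = -134$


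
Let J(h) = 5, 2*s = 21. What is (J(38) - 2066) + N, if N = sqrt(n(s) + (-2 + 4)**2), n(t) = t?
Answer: -2061 + sqrt(58)/2 ≈ -2057.2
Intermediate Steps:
s = 21/2 (s = (1/2)*21 = 21/2 ≈ 10.500)
N = sqrt(58)/2 (N = sqrt(21/2 + (-2 + 4)**2) = sqrt(21/2 + 2**2) = sqrt(21/2 + 4) = sqrt(29/2) = sqrt(58)/2 ≈ 3.8079)
(J(38) - 2066) + N = (5 - 2066) + sqrt(58)/2 = -2061 + sqrt(58)/2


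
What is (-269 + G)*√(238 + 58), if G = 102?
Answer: -334*√74 ≈ -2873.2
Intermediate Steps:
(-269 + G)*√(238 + 58) = (-269 + 102)*√(238 + 58) = -334*√74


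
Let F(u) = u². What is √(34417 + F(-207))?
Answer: √77266 ≈ 277.97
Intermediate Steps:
√(34417 + F(-207)) = √(34417 + (-207)²) = √(34417 + 42849) = √77266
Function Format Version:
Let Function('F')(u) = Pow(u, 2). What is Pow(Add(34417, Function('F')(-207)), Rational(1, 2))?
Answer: Pow(77266, Rational(1, 2)) ≈ 277.97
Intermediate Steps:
Pow(Add(34417, Function('F')(-207)), Rational(1, 2)) = Pow(Add(34417, Pow(-207, 2)), Rational(1, 2)) = Pow(Add(34417, 42849), Rational(1, 2)) = Pow(77266, Rational(1, 2))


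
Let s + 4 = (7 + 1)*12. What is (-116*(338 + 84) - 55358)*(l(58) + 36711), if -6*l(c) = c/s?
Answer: -176148418695/46 ≈ -3.8293e+9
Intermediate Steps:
s = 92 (s = -4 + (7 + 1)*12 = -4 + 8*12 = -4 + 96 = 92)
l(c) = -c/552 (l(c) = -c/(6*92) = -c/552)
(-116*(338 + 84) - 55358)*(l(58) + 36711) = (-116*(338 + 84) - 55358)*(-1/552*58 + 36711) = (-116*422 - 55358)*(-29/276 + 36711) = (-48952 - 55358)*(10132207/276) = -104310*10132207/276 = -176148418695/46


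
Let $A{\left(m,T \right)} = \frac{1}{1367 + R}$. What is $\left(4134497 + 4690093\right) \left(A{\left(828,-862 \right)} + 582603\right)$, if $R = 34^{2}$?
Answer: $\frac{4323776626076100}{841} \approx 5.1412 \cdot 10^{12}$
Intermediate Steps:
$R = 1156$
$A{\left(m,T \right)} = \frac{1}{2523}$ ($A{\left(m,T \right)} = \frac{1}{1367 + 1156} = \frac{1}{2523}$)
$\left(4134497 + 4690093\right) \left(A{\left(828,-862 \right)} + 582603\right) = \left(4134497 + 4690093\right) \left(\frac{1}{2523} + 582603\right) = 8824590 \cdot \frac{1469907370}{2523} = \frac{4323776626076100}{841}$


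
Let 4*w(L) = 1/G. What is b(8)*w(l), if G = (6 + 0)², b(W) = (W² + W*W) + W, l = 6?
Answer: 17/18 ≈ 0.94444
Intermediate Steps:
b(W) = W + 2*W² (b(W) = (W² + W²) + W = 2*W² + W = W + 2*W²)
G = 36 (G = 6² = 36)
w(L) = 1/144 (w(L) = (¼)/36 = (¼)*(1/36) = 1/144)
b(8)*w(l) = (8*(1 + 2*8))*(1/144) = (8*(1 + 16))*(1/144) = (8*17)*(1/144) = 136*(1/144) = 17/18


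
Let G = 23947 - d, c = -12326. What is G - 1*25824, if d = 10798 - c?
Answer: -25001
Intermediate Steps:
d = 23124 (d = 10798 - 1*(-12326) = 10798 + 12326 = 23124)
G = 823 (G = 23947 - 1*23124 = 23947 - 23124 = 823)
G - 1*25824 = 823 - 1*25824 = 823 - 25824 = -25001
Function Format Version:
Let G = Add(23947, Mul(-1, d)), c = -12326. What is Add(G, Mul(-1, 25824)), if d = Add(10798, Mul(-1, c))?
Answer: -25001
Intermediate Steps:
d = 23124 (d = Add(10798, Mul(-1, -12326)) = Add(10798, 12326) = 23124)
G = 823 (G = Add(23947, Mul(-1, 23124)) = Add(23947, -23124) = 823)
Add(G, Mul(-1, 25824)) = Add(823, Mul(-1, 25824)) = Add(823, -25824) = -25001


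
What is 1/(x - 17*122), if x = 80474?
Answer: 1/78400 ≈ 1.2755e-5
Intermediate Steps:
1/(x - 17*122) = 1/(80474 - 17*122) = 1/(80474 - 2074) = 1/78400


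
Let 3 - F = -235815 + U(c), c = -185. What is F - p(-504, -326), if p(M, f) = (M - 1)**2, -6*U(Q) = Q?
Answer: -115427/6 ≈ -19238.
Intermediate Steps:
U(Q) = -Q/6
F = 1414723/6 (F = 3 - (-235815 - 1/6*(-185)) = 3 - (-235815 + 185/6) = 3 - 1*(-1414705/6) = 3 + 1414705/6 = 1414723/6 ≈ 2.3579e+5)
p(M, f) = (-1 + M)**2
F - p(-504, -326) = 1414723/6 - (-1 - 504)**2 = 1414723/6 - 1*(-505)**2 = 1414723/6 - 1*255025 = 1414723/6 - 255025 = -115427/6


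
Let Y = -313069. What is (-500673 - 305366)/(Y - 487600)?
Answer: 806039/800669 ≈ 1.0067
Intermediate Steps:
(-500673 - 305366)/(Y - 487600) = (-500673 - 305366)/(-313069 - 487600) = -806039/(-800669) = -806039*(-1/800669) = 806039/800669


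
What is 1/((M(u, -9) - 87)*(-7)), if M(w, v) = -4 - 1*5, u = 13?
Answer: 1/672 ≈ 0.0014881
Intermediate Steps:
M(w, v) = -9 (M(w, v) = -4 - 5 = -9)
1/((M(u, -9) - 87)*(-7)) = 1/((-9 - 87)*(-7)) = 1/(-96*(-7)) = 1/672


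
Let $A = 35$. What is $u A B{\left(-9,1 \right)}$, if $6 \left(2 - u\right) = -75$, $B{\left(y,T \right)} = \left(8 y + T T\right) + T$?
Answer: $-35525$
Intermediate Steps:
$B{\left(y,T \right)} = T + T^{2} + 8 y$ ($B{\left(y,T \right)} = \left(8 y + T^{2}\right) + T = \left(T^{2} + 8 y\right) + T = T + T^{2} + 8 y$)
$u = \frac{29}{2}$ ($u = 2 - - \frac{25}{2} = 2 + \frac{25}{2} = \frac{29}{2} \approx 14.5$)
$u A B{\left(-9,1 \right)} = \frac{29}{2} \cdot 35 \left(1 + 1^{2} + 8 \left(-9\right)\right) = \frac{1015 \left(1 + 1 - 72\right)}{2} = \frac{1015}{2} \left(-70\right) = -35525$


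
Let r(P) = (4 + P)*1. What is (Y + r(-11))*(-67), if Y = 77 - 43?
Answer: -1809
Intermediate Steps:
Y = 34
r(P) = 4 + P
(Y + r(-11))*(-67) = (34 + (4 - 11))*(-67) = (34 - 7)*(-67) = 27*(-67) = -1809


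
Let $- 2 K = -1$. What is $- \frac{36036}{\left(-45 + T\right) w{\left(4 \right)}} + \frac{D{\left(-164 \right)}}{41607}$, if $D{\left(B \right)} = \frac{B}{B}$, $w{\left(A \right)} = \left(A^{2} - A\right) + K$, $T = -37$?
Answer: $\frac{1499350877}{42647175} \approx 35.157$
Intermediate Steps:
$K = \frac{1}{2}$ ($K = \left(- \frac{1}{2}\right) \left(-1\right) = \frac{1}{2} \approx 0.5$)
$w{\left(A \right)} = \frac{1}{2} + A^{2} - A$ ($w{\left(A \right)} = \left(A^{2} - A\right) + \frac{1}{2} = \frac{1}{2} + A^{2} - A$)
$D{\left(B \right)} = 1$
$- \frac{36036}{\left(-45 + T\right) w{\left(4 \right)}} + \frac{D{\left(-164 \right)}}{41607} = - \frac{36036}{\left(-45 - 37\right) \left(\frac{1}{2} + 4^{2} - 4\right)} + 1 \cdot \frac{1}{41607} = - \frac{36036}{\left(-82\right) \left(\frac{1}{2} + 16 - 4\right)} + 1 \cdot \frac{1}{41607} = - \frac{36036}{\left(-82\right) \frac{25}{2}} + \frac{1}{41607} = - \frac{36036}{-1025} + \frac{1}{41607} = \left(-36036\right) \left(- \frac{1}{1025}\right) + \frac{1}{41607} = \frac{36036}{1025} + \frac{1}{41607} = \frac{1499350877}{42647175}$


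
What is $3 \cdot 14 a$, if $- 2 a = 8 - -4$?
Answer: $-252$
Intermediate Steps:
$a = -6$ ($a = - \frac{8 - -4}{2} = - \frac{8 + 4}{2} = \left(- \frac{1}{2}\right) 12 = -6$)
$3 \cdot 14 a = 3 \cdot 14 \left(-6\right) = 42 \left(-6\right) = -252$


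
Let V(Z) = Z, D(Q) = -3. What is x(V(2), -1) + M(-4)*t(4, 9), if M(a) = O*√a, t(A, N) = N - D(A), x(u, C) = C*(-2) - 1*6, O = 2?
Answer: -4 + 48*I ≈ -4.0 + 48.0*I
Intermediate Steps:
x(u, C) = -6 - 2*C (x(u, C) = -2*C - 6 = -6 - 2*C)
t(A, N) = 3 + N (t(A, N) = N - 1*(-3) = N + 3 = 3 + N)
M(a) = 2*√a
x(V(2), -1) + M(-4)*t(4, 9) = (-6 - 2*(-1)) + (2*√(-4))*(3 + 9) = (-6 + 2) + (2*(2*I))*12 = -4 + (4*I)*12 = -4 + 48*I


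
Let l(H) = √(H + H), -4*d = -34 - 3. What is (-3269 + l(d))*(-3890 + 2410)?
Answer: 4838120 - 740*√74 ≈ 4.8318e+6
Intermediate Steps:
d = 37/4 (d = -(-34 - 3)/4 = -¼*(-37) = 37/4 ≈ 9.2500)
l(H) = √2*√H (l(H) = √(2*H) = √2*√H)
(-3269 + l(d))*(-3890 + 2410) = (-3269 + √2*√(37/4))*(-3890 + 2410) = (-3269 + √2*(√37/2))*(-1480) = (-3269 + √74/2)*(-1480) = 4838120 - 740*√74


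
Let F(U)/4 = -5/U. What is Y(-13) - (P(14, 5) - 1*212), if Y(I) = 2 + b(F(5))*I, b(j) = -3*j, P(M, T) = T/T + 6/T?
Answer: 279/5 ≈ 55.800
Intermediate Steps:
F(U) = -20/U (F(U) = 4*(-5/U) = -20/U)
P(M, T) = 1 + 6/T
Y(I) = 2 + 12*I (Y(I) = 2 + (-(-60)/5)*I = 2 + (-3*(-4))*I = 2 + 12*I)
Y(-13) - (P(14, 5) - 1*212) = (2 + 12*(-13)) - ((6 + 5)/5 - 1*212) = (2 - 156) - ((1/5)*11 - 212) = -154 - (11/5 - 212) = -154 - 1*(-1049/5) = -154 + 1049/5 = 279/5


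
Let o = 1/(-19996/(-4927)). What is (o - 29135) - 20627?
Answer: -995036025/19996 ≈ -49762.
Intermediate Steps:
o = 4927/19996 (o = 1/(-19996*(-1/4927)) = 1/(19996/4927) = 4927/19996 ≈ 0.24640)
(o - 29135) - 20627 = (4927/19996 - 29135) - 20627 = -582578533/19996 - 20627 = -995036025/19996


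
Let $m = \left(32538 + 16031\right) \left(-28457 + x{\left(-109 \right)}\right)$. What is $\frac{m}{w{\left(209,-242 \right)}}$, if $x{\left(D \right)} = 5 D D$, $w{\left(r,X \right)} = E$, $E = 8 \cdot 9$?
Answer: $\frac{125259451}{6} \approx 2.0877 \cdot 10^{7}$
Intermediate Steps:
$E = 72$
$w{\left(r,X \right)} = 72$
$x{\left(D \right)} = 5 D^{2}$
$m = 1503113412$ ($m = \left(32538 + 16031\right) \left(-28457 + 5 \left(-109\right)^{2}\right) = 48569 \left(-28457 + 5 \cdot 11881\right) = 48569 \left(-28457 + 59405\right) = 48569 \cdot 30948 = 1503113412$)
$\frac{m}{w{\left(209,-242 \right)}} = \frac{1503113412}{72} = 1503113412 \cdot \frac{1}{72} = \frac{125259451}{6}$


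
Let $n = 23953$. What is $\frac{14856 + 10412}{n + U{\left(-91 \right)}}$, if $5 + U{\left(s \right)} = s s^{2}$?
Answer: $- \frac{25268}{729623} \approx -0.034632$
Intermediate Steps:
$U{\left(s \right)} = -5 + s^{3}$ ($U{\left(s \right)} = -5 + s s^{2} = -5 + s^{3}$)
$\frac{14856 + 10412}{n + U{\left(-91 \right)}} = \frac{14856 + 10412}{23953 + \left(-5 + \left(-91\right)^{3}\right)} = \frac{25268}{23953 - 753576} = \frac{25268}{-729623} = 25268 \left(- \frac{1}{729623}\right) = - \frac{25268}{729623}$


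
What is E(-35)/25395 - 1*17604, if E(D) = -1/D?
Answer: -15646875299/888825 ≈ -17604.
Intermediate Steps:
E(-35)/25395 - 1*17604 = -1/(-35)/25395 - 1*17604 = -1*(-1/35)*(1/25395) - 17604 = (1/35)*(1/25395) - 17604 = 1/888825 - 17604 = -15646875299/888825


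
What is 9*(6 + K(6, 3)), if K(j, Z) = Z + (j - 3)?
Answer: 108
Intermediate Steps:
K(j, Z) = -3 + Z + j (K(j, Z) = Z + (-3 + j) = -3 + Z + j)
9*(6 + K(6, 3)) = 9*(6 + (-3 + 3 + 6)) = 9*(6 + 6) = 9*12 = 108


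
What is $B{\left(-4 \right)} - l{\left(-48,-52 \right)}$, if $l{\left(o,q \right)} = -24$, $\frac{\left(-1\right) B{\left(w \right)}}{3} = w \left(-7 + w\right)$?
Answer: $-108$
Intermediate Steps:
$B{\left(w \right)} = - 3 w \left(-7 + w\right)$
$B{\left(-4 \right)} - l{\left(-48,-52 \right)} = 3 \left(-4\right) \left(7 - -4\right) - -24 = 3 \left(-4\right) \left(7 + 4\right) + 24 = 3 \left(-4\right) 11 + 24 = -132 + 24 = -108$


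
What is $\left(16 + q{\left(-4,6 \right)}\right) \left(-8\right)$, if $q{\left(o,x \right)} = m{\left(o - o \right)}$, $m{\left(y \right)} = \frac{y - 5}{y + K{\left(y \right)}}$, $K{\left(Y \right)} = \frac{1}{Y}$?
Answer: $-128$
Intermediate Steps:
$m{\left(y \right)} = \frac{-5 + y}{y + \frac{1}{y}}$ ($m{\left(y \right)} = \frac{y - 5}{y + \frac{1}{y}} = \frac{-5 + y}{y + \frac{1}{y}}$)
$q{\left(o,x \right)} = 0$ ($q{\left(o,x \right)} = \frac{\left(o - o\right) \left(-5 + \left(o - o\right)\right)}{1 + \left(o - o\right)^{2}} = \frac{0 \left(-5 + 0\right)}{1 + 0^{2}} = 0 \frac{1}{1 + 0} \left(-5\right) = 0 \cdot 1^{-1} \left(-5\right) = 0 \cdot 1 \left(-5\right) = 0$)
$\left(16 + q{\left(-4,6 \right)}\right) \left(-8\right) = \left(16 + 0\right) \left(-8\right) = 16 \left(-8\right) = -128$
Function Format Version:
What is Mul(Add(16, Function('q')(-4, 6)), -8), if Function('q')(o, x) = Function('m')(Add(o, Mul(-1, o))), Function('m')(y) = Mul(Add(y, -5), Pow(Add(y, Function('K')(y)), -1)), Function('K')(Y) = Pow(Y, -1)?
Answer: -128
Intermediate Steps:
Function('m')(y) = Mul(Pow(Add(y, Pow(y, -1)), -1), Add(-5, y)) (Function('m')(y) = Mul(Add(y, -5), Pow(Add(y, Pow(y, -1)), -1)) = Mul(Add(-5, y), Pow(Add(y, Pow(y, -1)), -1)) = Mul(Pow(Add(y, Pow(y, -1)), -1), Add(-5, y)))
Function('q')(o, x) = 0 (Function('q')(o, x) = Mul(Add(o, Mul(-1, o)), Pow(Add(1, Pow(Add(o, Mul(-1, o)), 2)), -1), Add(-5, Add(o, Mul(-1, o)))) = Mul(0, Pow(Add(1, Pow(0, 2)), -1), Add(-5, 0)) = Mul(0, Pow(Add(1, 0), -1), -5) = Mul(0, Pow(1, -1), -5) = Mul(0, 1, -5) = 0)
Mul(Add(16, Function('q')(-4, 6)), -8) = Mul(Add(16, 0), -8) = Mul(16, -8) = -128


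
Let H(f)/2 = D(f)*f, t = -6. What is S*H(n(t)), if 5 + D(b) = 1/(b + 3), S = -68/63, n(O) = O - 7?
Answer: -15028/105 ≈ -143.12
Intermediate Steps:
n(O) = -7 + O
S = -68/63 (S = -68*1/63 = -68/63 ≈ -1.0794)
D(b) = -5 + 1/(3 + b) (D(b) = -5 + 1/(b + 3) = -5 + 1/(3 + b))
H(f) = 2*f*(-14 - 5*f)/(3 + f) (H(f) = 2*(((-14 - 5*f)/(3 + f))*f) = 2*(f*(-14 - 5*f)/(3 + f)) = 2*f*(-14 - 5*f)/(3 + f))
S*H(n(t)) = -(-136)*(-7 - 6)*(14 + 5*(-7 - 6))/(63*(3 + (-7 - 6))) = -(-136)*(-13)*(14 + 5*(-13))/(63*(3 - 13)) = -(-136)*(-13)*(14 - 65)/(63*(-10)) = -(-136)*(-13)*(-1)*(-51)/(63*10) = -68/63*663/5 = -15028/105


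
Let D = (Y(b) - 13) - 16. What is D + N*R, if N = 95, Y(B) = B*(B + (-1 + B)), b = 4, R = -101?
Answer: -9596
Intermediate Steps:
Y(B) = B*(-1 + 2*B)
D = -1 (D = (4*(-1 + 2*4) - 13) - 16 = (4*(-1 + 8) - 13) - 16 = (4*7 - 13) - 16 = (28 - 13) - 16 = 15 - 16 = -1)
D + N*R = -1 + 95*(-101) = -1 - 9595 = -9596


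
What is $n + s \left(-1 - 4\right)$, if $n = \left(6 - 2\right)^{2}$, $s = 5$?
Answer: $-9$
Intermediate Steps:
$n = 16$ ($n = 4^{2} = 16$)
$n + s \left(-1 - 4\right) = 16 + 5 \left(-1 - 4\right) = 16 + 5 \left(-5\right) = 16 - 25 = -9$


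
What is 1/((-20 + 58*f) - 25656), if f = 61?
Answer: -1/22138 ≈ -4.5171e-5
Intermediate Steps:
1/((-20 + 58*f) - 25656) = 1/((-20 + 58*61) - 25656) = 1/((-20 + 3538) - 25656) = 1/(3518 - 25656) = 1/(-22138) = -1/22138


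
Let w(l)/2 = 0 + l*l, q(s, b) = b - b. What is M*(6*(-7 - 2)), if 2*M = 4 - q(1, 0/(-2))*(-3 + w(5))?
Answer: -108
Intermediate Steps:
q(s, b) = 0
w(l) = 2*l² (w(l) = 2*(0 + l*l) = 2*(0 + l²) = 2*l²)
M = 2 (M = (4 - 0*(-3 + 2*5²))/2 = (4 - 0*(-3 + 2*25))/2 = (4 - 0*(-3 + 50))/2 = (4 - 0*47)/2 = (4 - 1*0)/2 = (4 + 0)/2 = (½)*4 = 2)
M*(6*(-7 - 2)) = 2*(6*(-7 - 2)) = 2*(6*(-9)) = 2*(-54) = -108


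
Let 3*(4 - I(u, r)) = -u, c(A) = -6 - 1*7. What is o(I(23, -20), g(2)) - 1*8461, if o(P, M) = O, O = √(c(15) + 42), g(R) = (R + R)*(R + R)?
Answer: -8461 + √29 ≈ -8455.6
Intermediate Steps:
c(A) = -13 (c(A) = -6 - 7 = -13)
I(u, r) = 4 + u/3 (I(u, r) = 4 - (-1)*u/3 = 4 + u/3)
g(R) = 4*R² (g(R) = (2*R)*(2*R) = 4*R²)
O = √29 (O = √(-13 + 42) = √29 ≈ 5.3852)
o(P, M) = √29
o(I(23, -20), g(2)) - 1*8461 = √29 - 1*8461 = √29 - 8461 = -8461 + √29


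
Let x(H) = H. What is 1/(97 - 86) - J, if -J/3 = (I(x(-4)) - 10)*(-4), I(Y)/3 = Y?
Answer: 2905/11 ≈ 264.09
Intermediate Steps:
I(Y) = 3*Y
J = -264 (J = -3*(3*(-4) - 10)*(-4) = -3*(-12 - 10)*(-4) = -(-66)*(-4) = -3*88 = -264)
1/(97 - 86) - J = 1/(97 - 86) - 1*(-264) = 1/11 + 264 = 2905/11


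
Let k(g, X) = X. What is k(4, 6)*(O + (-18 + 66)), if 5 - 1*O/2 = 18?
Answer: 132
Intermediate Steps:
O = -26 (O = 10 - 2*18 = 10 - 36 = -26)
k(4, 6)*(O + (-18 + 66)) = 6*(-26 + (-18 + 66)) = 6*(-26 + 48) = 6*22 = 132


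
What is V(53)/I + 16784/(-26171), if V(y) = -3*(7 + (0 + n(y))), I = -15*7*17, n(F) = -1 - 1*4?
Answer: -9934138/15571745 ≈ -0.63796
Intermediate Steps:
n(F) = -5 (n(F) = -1 - 4 = -5)
I = -1785 (I = -105*17 = -1785)
V(y) = -6 (V(y) = -3*(7 + (0 - 5)) = -3*(7 - 5) = -3*2 = -6)
V(53)/I + 16784/(-26171) = -6/(-1785) + 16784/(-26171) = -6*(-1/1785) + 16784*(-1/26171) = 2/595 - 16784/26171 = -9934138/15571745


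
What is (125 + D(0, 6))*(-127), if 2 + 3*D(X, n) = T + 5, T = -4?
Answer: -47498/3 ≈ -15833.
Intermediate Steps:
D(X, n) = -1/3 (D(X, n) = -2/3 + (-4 + 5)/3 = -2/3 + (1/3)*1 = -2/3 + 1/3 = -1/3)
(125 + D(0, 6))*(-127) = (125 - 1/3)*(-127) = (374/3)*(-127) = -47498/3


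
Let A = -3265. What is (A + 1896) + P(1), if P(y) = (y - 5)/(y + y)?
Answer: -1371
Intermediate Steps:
P(y) = (-5 + y)/(2*y) (P(y) = (-5 + y)/((2*y)) = (-5 + y)*(1/(2*y)) = (-5 + y)/(2*y))
(A + 1896) + P(1) = (-3265 + 1896) + (1/2)*(-5 + 1)/1 = -1369 + (1/2)*1*(-4) = -1369 - 2 = -1371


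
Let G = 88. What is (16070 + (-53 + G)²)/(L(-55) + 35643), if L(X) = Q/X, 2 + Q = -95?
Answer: 951225/1960462 ≈ 0.48520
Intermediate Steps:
Q = -97 (Q = -2 - 95 = -97)
L(X) = -97/X
(16070 + (-53 + G)²)/(L(-55) + 35643) = (16070 + (-53 + 88)²)/(-97/(-55) + 35643) = (16070 + 35²)/(-97*(-1/55) + 35643) = (16070 + 1225)/(97/55 + 35643) = 17295/(1960462/55) = 17295*(55/1960462) = 951225/1960462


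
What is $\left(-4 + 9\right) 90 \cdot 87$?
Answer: $39150$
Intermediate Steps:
$\left(-4 + 9\right) 90 \cdot 87 = 5 \cdot 90 \cdot 87 = 450 \cdot 87 = 39150$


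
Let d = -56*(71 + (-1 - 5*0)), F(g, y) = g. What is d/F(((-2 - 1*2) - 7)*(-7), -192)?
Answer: -560/11 ≈ -50.909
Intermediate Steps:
d = -3920 (d = -56*(71 + (-1 + 0)) = -56*(71 - 1) = -56*70 = -3920)
d/F(((-2 - 1*2) - 7)*(-7), -192) = -3920*(-1/(7*((-2 - 1*2) - 7))) = -3920*(-1/(7*((-2 - 2) - 7))) = -3920*(-1/(7*(-4 - 7))) = -3920/((-11*(-7))) = -3920/77 = -3920*1/77 = -560/11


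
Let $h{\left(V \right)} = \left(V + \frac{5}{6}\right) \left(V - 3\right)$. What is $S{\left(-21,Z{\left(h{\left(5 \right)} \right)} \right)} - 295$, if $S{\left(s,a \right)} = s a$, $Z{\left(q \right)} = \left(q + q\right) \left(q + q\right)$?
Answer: $- \frac{35185}{3} \approx -11728.0$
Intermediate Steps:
$h{\left(V \right)} = \left(-3 + V\right) \left(\frac{5}{6} + V\right)$ ($h{\left(V \right)} = \left(V + 5 \cdot \frac{1}{6}\right) \left(-3 + V\right) = \left(V + \frac{5}{6}\right) \left(-3 + V\right) = \left(\frac{5}{6} + V\right) \left(-3 + V\right) = \left(-3 + V\right) \left(\frac{5}{6} + V\right)$)
$Z{\left(q \right)} = 4 q^{2}$ ($Z{\left(q \right)} = 2 q 2 q = 4 q^{2}$)
$S{\left(s,a \right)} = a s$
$S{\left(-21,Z{\left(h{\left(5 \right)} \right)} \right)} - 295 = 4 \left(- \frac{5}{2} + 5^{2} - \frac{65}{6}\right)^{2} \left(-21\right) - 295 = 4 \left(- \frac{5}{2} + 25 - \frac{65}{6}\right)^{2} \left(-21\right) - 295 = 4 \left(\frac{35}{3}\right)^{2} \left(-21\right) - 295 = 4 \cdot \frac{1225}{9} \left(-21\right) - 295 = \frac{4900}{9} \left(-21\right) - 295 = - \frac{34300}{3} - 295 = - \frac{35185}{3}$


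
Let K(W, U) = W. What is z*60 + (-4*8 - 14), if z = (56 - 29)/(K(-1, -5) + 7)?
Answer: 224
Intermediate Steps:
z = 9/2 (z = (56 - 29)/(-1 + 7) = 27/6 = 27*(⅙) = 9/2 ≈ 4.5000)
z*60 + (-4*8 - 14) = (9/2)*60 + (-4*8 - 14) = 270 + (-32 - 14) = 270 - 46 = 224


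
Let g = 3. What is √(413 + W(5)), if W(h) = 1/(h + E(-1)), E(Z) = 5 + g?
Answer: √69810/13 ≈ 20.324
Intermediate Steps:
E(Z) = 8 (E(Z) = 5 + 3 = 8)
W(h) = 1/(8 + h) (W(h) = 1/(h + 8) = 1/(8 + h))
√(413 + W(5)) = √(413 + 1/(8 + 5)) = √(413 + 1/13) = √(5370/13) = √69810/13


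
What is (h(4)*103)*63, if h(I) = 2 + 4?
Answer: 38934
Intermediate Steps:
h(I) = 6
(h(4)*103)*63 = (6*103)*63 = 618*63 = 38934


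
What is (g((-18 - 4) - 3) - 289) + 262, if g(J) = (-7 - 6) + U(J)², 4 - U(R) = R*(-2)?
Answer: 2076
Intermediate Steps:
U(R) = 4 + 2*R (U(R) = 4 - R*(-2) = 4 - (-2)*R = 4 + 2*R)
g(J) = -13 + (4 + 2*J)² (g(J) = (-7 - 6) + (4 + 2*J)² = -13 + (4 + 2*J)²)
(g((-18 - 4) - 3) - 289) + 262 = ((-13 + 4*(2 + ((-18 - 4) - 3))²) - 289) + 262 = ((-13 + 4*(2 + (-22 - 3))²) - 289) + 262 = ((-13 + 4*(2 - 25)²) - 289) + 262 = ((-13 + 4*(-23)²) - 289) + 262 = ((-13 + 4*529) - 289) + 262 = ((-13 + 2116) - 289) + 262 = (2103 - 289) + 262 = 1814 + 262 = 2076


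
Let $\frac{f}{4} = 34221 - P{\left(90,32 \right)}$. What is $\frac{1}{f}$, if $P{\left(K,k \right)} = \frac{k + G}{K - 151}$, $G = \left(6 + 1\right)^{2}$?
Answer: $\frac{61}{8350248} \approx 7.3052 \cdot 10^{-6}$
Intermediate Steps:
$G = 49$ ($G = 7^{2} = 49$)
$P{\left(K,k \right)} = \frac{49 + k}{-151 + K}$ ($P{\left(K,k \right)} = \frac{k + 49}{K - 151} = \frac{49 + k}{-151 + K}$)
$f = \frac{8350248}{61}$ ($f = 4 \left(34221 - \frac{49 + 32}{-151 + 90}\right) = 4 \left(34221 - \frac{1}{-61} \cdot 81\right) = 4 \left(34221 - \left(- \frac{1}{61}\right) 81\right) = 4 \left(34221 - - \frac{81}{61}\right) = 4 \left(34221 + \frac{81}{61}\right) = 4 \cdot \frac{2087562}{61} = \frac{8350248}{61} \approx 1.3689 \cdot 10^{5}$)
$\frac{1}{f} = \frac{1}{\frac{8350248}{61}} = \frac{61}{8350248}$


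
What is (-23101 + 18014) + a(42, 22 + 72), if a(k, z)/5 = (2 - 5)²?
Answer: -5042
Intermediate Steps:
a(k, z) = 45 (a(k, z) = 5*(2 - 5)² = 5*(-3)² = 5*9 = 45)
(-23101 + 18014) + a(42, 22 + 72) = (-23101 + 18014) + 45 = -5087 + 45 = -5042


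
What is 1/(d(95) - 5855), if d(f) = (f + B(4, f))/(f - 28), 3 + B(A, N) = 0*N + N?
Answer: -67/392098 ≈ -0.00017088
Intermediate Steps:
B(A, N) = -3 + N (B(A, N) = -3 + (0*N + N) = -3 + (0 + N) = -3 + N)
d(f) = (-3 + 2*f)/(-28 + f) (d(f) = (f + (-3 + f))/(f - 28) = (-3 + 2*f)/(-28 + f))
1/(d(95) - 5855) = 1/((-3 + 2*95)/(-28 + 95) - 5855) = 1/((-3 + 190)/67 - 5855) = 1/((1/67)*187 - 5855) = 1/(187/67 - 5855) = 1/(-392098/67) = -67/392098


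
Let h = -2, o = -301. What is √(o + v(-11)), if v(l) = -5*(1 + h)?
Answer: 2*I*√74 ≈ 17.205*I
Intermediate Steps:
v(l) = 5 (v(l) = -5*(1 - 2) = -5*(-1) = 5)
√(o + v(-11)) = √(-301 + 5) = √(-296) = 2*I*√74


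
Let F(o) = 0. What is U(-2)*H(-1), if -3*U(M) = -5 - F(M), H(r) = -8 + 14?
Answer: 10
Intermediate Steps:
H(r) = 6
U(M) = 5/3 (U(M) = -(-5 - 1*0)/3 = -(-5 + 0)/3 = -1/3*(-5) = 5/3)
U(-2)*H(-1) = (5/3)*6 = 10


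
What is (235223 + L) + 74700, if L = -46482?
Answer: 263441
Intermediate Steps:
(235223 + L) + 74700 = (235223 - 46482) + 74700 = 188741 + 74700 = 263441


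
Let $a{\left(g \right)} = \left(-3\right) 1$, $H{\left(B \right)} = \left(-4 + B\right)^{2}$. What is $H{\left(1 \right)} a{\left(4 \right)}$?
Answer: $-27$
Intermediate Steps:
$a{\left(g \right)} = -3$
$H{\left(1 \right)} a{\left(4 \right)} = \left(-4 + 1\right)^{2} \left(-3\right) = \left(-3\right)^{2} \left(-3\right) = 9 \left(-3\right) = -27$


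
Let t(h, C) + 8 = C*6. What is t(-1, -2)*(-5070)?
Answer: 101400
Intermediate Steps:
t(h, C) = -8 + 6*C (t(h, C) = -8 + C*6 = -8 + 6*C)
t(-1, -2)*(-5070) = (-8 + 6*(-2))*(-5070) = (-8 - 12)*(-5070) = -20*(-5070) = 101400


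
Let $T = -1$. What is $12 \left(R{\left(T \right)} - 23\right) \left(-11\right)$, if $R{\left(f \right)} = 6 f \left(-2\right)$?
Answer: $1452$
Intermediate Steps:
$R{\left(f \right)} = - 12 f$
$12 \left(R{\left(T \right)} - 23\right) \left(-11\right) = 12 \left(\left(-12\right) \left(-1\right) - 23\right) \left(-11\right) = 12 \left(12 - 23\right) \left(-11\right) = 12 \left(\left(-11\right) \left(-11\right)\right) = 12 \cdot 121 = 1452$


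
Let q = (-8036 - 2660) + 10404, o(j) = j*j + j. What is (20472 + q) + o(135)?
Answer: 38540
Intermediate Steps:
o(j) = j + j**2 (o(j) = j**2 + j = j + j**2)
q = -292 (q = -10696 + 10404 = -292)
(20472 + q) + o(135) = (20472 - 292) + 135*(1 + 135) = 20180 + 135*136 = 20180 + 18360 = 38540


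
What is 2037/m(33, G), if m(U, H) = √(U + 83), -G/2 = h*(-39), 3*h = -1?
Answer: 2037*√29/58 ≈ 189.13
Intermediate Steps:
h = -⅓ (h = (⅓)*(-1) = -⅓ ≈ -0.33333)
G = -26 (G = -(-2)*(-39)/3 = -2*13 = -26)
m(U, H) = √(83 + U)
2037/m(33, G) = 2037/(√(83 + 33)) = 2037/(√116) = 2037/((2*√29)) = 2037*(√29/58) = 2037*√29/58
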